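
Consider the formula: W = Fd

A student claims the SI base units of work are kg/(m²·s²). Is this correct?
Units of each symbol in W = Fd:
  F (force): kg·m/s²
  d (displacement): m

Multiplying the contributions: [kg·m/s²] · [m]
Adding exponents of each base unit: kg: 1, m: 2, s: -2
SI base units of work: kg·m²/s²

The claimed units kg/(m²·s²) (exponents kg: 1, m: -2, s: -2) do not match the derived units kg·m²/s² (exponents kg: 1, m: 2, s: -2), so the claim is incorrect.

Answer: No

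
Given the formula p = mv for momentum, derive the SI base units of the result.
Units of each symbol in p = mv:
  m (mass): kg
  v (velocity): m/s

Multiplying the contributions: [kg] · [m/s]
Adding exponents of each base unit: kg: 1, m: 1, s: -1
SI base units of momentum: kg·m/s

Answer: kg·m/s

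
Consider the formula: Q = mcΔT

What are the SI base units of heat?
Units of each symbol in Q = mcΔT:
  m (mass): kg
  c (specific heat capacity, in J/(kg·K)): m²/(s²·K)
  ΔT (temperature change): K

Multiplying the contributions: [kg] · [m²/(s²·K)] · [K]
Adding exponents of each base unit: kg: 1, m: 2, s: -2
SI base units of heat: kg·m²/s²

Answer: kg·m²/s²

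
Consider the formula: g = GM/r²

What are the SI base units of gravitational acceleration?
Units of each symbol in g = GM/r²:
  G (gravitational constant): m³/(kg·s²)
  M (mass): kg
  r (distance): m  → to the power 2 in the denominator, contributes 1/m²

Multiplying the contributions: [m³/(kg·s²)] · [kg] · [1/m²]
Adding exponents of each base unit: m: 1, s: -2
SI base units of gravitational acceleration: m/s²

Answer: m/s²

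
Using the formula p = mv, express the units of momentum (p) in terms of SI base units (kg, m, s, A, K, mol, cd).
Units of each symbol in p = mv:
  m (mass): kg
  v (velocity): m/s

Multiplying the contributions: [kg] · [m/s]
Adding exponents of each base unit: kg: 1, m: 1, s: -1
SI base units of momentum: kg·m/s

Answer: kg·m/s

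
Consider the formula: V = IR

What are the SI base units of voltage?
Units of each symbol in V = IR:
  I (current): A
  R (resistance, in ohms): kg·m²/(s³·A²)

Multiplying the contributions: [A] · [kg·m²/(s³·A²)]
Adding exponents of each base unit: kg: 1, m: 2, s: -3, A: -1
SI base units of voltage: kg·m²/(s³·A)

Answer: kg·m²/(s³·A)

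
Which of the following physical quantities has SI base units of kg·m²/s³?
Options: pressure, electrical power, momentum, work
Checking the SI base units of each option:
  pressure (P = F/A): kg/(m·s²)  ✗
  electrical power (P = IV): kg·m²/s³  ✓ matches
  momentum (p = mv): kg·m/s  ✗
  work (W = Fd): kg·m²/s²  ✗

Only electrical power has units kg·m²/s³.

Answer: electrical power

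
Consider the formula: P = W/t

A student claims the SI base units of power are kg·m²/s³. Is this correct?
Units of each symbol in P = W/t:
  W (work): kg·m²/s²
  t (time): s  → in the denominator, contributes 1/s

Multiplying the contributions: [kg·m²/s²] · [1/s]
Adding exponents of each base unit: kg: 1, m: 2, s: -3
SI base units of power: kg·m²/s³

The claimed units kg·m²/s³ match the derived units, so the claim is correct.

Answer: Yes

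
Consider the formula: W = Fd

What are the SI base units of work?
Units of each symbol in W = Fd:
  F (force): kg·m/s²
  d (displacement): m

Multiplying the contributions: [kg·m/s²] · [m]
Adding exponents of each base unit: kg: 1, m: 2, s: -2
SI base units of work: kg·m²/s²

Answer: kg·m²/s²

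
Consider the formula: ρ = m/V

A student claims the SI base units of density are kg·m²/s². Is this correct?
Units of each symbol in ρ = m/V:
  m (mass): kg
  V (volume): m³  → in the denominator, contributes 1/m³

Multiplying the contributions: [kg] · [1/m³]
Adding exponents of each base unit: kg: 1, m: -3
SI base units of density: kg/m³

The claimed units kg·m²/s² (exponents kg: 1, m: 2, s: -2) do not match the derived units kg/m³ (exponents kg: 1, m: -3), so the claim is incorrect.

Answer: No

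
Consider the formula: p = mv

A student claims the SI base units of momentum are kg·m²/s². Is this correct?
Units of each symbol in p = mv:
  m (mass): kg
  v (velocity): m/s

Multiplying the contributions: [kg] · [m/s]
Adding exponents of each base unit: kg: 1, m: 1, s: -1
SI base units of momentum: kg·m/s

The claimed units kg·m²/s² (exponents kg: 1, m: 2, s: -2) do not match the derived units kg·m/s (exponents kg: 1, m: 1, s: -1), so the claim is incorrect.

Answer: No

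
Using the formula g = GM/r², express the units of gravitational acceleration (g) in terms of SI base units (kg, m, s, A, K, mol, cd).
Units of each symbol in g = GM/r²:
  G (gravitational constant): m³/(kg·s²)
  M (mass): kg
  r (distance): m  → to the power 2 in the denominator, contributes 1/m²

Multiplying the contributions: [m³/(kg·s²)] · [kg] · [1/m²]
Adding exponents of each base unit: m: 1, s: -2
SI base units of gravitational acceleration: m/s²

Answer: m/s²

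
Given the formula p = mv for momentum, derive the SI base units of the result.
Units of each symbol in p = mv:
  m (mass): kg
  v (velocity): m/s

Multiplying the contributions: [kg] · [m/s]
Adding exponents of each base unit: kg: 1, m: 1, s: -1
SI base units of momentum: kg·m/s

Answer: kg·m/s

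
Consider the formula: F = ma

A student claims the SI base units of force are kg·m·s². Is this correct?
Units of each symbol in F = ma:
  m (mass): kg
  a (acceleration): m/s²

Multiplying the contributions: [kg] · [m/s²]
Adding exponents of each base unit: kg: 1, m: 1, s: -2
SI base units of force: kg·m/s²

The claimed units kg·m·s² (exponents kg: 1, m: 1, s: 2) do not match the derived units kg·m/s² (exponents kg: 1, m: 1, s: -2), so the claim is incorrect.

Answer: No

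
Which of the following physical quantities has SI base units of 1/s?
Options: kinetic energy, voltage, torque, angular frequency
Checking the SI base units of each option:
  kinetic energy (E = ½mv²): kg·m²/s²  ✗
  voltage (V = IR): kg·m²/(s³·A)  ✗
  torque (τ = Fr): kg·m²/s²  ✗
  angular frequency (ω = 2πf): 1/s  ✓ matches

Only angular frequency has units 1/s.

Answer: angular frequency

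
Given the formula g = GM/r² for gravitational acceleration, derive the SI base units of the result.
Units of each symbol in g = GM/r²:
  G (gravitational constant): m³/(kg·s²)
  M (mass): kg
  r (distance): m  → to the power 2 in the denominator, contributes 1/m²

Multiplying the contributions: [m³/(kg·s²)] · [kg] · [1/m²]
Adding exponents of each base unit: m: 1, s: -2
SI base units of gravitational acceleration: m/s²

Answer: m/s²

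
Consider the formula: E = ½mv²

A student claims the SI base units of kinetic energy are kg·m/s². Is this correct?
Units of each symbol in E = ½mv²:
  m (mass): kg
  v (speed): m/s  → to the power 2, contributes m²/s²
  The factor ½ is dimensionless.

Multiplying the contributions: [kg] · [m²/s²]
Adding exponents of each base unit: kg: 1, m: 2, s: -2
SI base units of kinetic energy: kg·m²/s²

The claimed units kg·m/s² (exponents kg: 1, m: 1, s: -2) do not match the derived units kg·m²/s² (exponents kg: 1, m: 2, s: -2), so the claim is incorrect.

Answer: No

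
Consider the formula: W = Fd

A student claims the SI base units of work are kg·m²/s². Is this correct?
Units of each symbol in W = Fd:
  F (force): kg·m/s²
  d (displacement): m

Multiplying the contributions: [kg·m/s²] · [m]
Adding exponents of each base unit: kg: 1, m: 2, s: -2
SI base units of work: kg·m²/s²

The claimed units kg·m²/s² match the derived units, so the claim is correct.

Answer: Yes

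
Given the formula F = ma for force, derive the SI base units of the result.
Units of each symbol in F = ma:
  m (mass): kg
  a (acceleration): m/s²

Multiplying the contributions: [kg] · [m/s²]
Adding exponents of each base unit: kg: 1, m: 1, s: -2
SI base units of force: kg·m/s²

Answer: kg·m/s²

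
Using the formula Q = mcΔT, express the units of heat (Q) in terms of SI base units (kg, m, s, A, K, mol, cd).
Units of each symbol in Q = mcΔT:
  m (mass): kg
  c (specific heat capacity, in J/(kg·K)): m²/(s²·K)
  ΔT (temperature change): K

Multiplying the contributions: [kg] · [m²/(s²·K)] · [K]
Adding exponents of each base unit: kg: 1, m: 2, s: -2
SI base units of heat: kg·m²/s²

Answer: kg·m²/s²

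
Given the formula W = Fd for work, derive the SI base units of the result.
Units of each symbol in W = Fd:
  F (force): kg·m/s²
  d (displacement): m

Multiplying the contributions: [kg·m/s²] · [m]
Adding exponents of each base unit: kg: 1, m: 2, s: -2
SI base units of work: kg·m²/s²

Answer: kg·m²/s²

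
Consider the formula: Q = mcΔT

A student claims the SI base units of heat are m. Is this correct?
Units of each symbol in Q = mcΔT:
  m (mass): kg
  c (specific heat capacity, in J/(kg·K)): m²/(s²·K)
  ΔT (temperature change): K

Multiplying the contributions: [kg] · [m²/(s²·K)] · [K]
Adding exponents of each base unit: kg: 1, m: 2, s: -2
SI base units of heat: kg·m²/s²

The claimed units m (exponents m: 1) do not match the derived units kg·m²/s² (exponents kg: 1, m: 2, s: -2), so the claim is incorrect.

Answer: No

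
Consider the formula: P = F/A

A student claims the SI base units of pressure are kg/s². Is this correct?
Units of each symbol in P = F/A:
  F (force): kg·m/s²
  A (area): m²  → in the denominator, contributes 1/m²

Multiplying the contributions: [kg·m/s²] · [1/m²]
Adding exponents of each base unit: kg: 1, m: -1, s: -2
SI base units of pressure: kg/(m·s²)

The claimed units kg/s² (exponents kg: 1, s: -2) do not match the derived units kg/(m·s²) (exponents kg: 1, m: -1, s: -2), so the claim is incorrect.

Answer: No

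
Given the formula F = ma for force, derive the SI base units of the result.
Units of each symbol in F = ma:
  m (mass): kg
  a (acceleration): m/s²

Multiplying the contributions: [kg] · [m/s²]
Adding exponents of each base unit: kg: 1, m: 1, s: -2
SI base units of force: kg·m/s²

Answer: kg·m/s²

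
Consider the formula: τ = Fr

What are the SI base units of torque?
Units of each symbol in τ = Fr:
  F (force): kg·m/s²
  r (lever arm): m

Multiplying the contributions: [kg·m/s²] · [m]
Adding exponents of each base unit: kg: 1, m: 2, s: -2
SI base units of torque: kg·m²/s²

Answer: kg·m²/s²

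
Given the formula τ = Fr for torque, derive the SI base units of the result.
Units of each symbol in τ = Fr:
  F (force): kg·m/s²
  r (lever arm): m

Multiplying the contributions: [kg·m/s²] · [m]
Adding exponents of each base unit: kg: 1, m: 2, s: -2
SI base units of torque: kg·m²/s²

Answer: kg·m²/s²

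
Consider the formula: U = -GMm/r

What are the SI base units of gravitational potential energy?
Units of each symbol in U = -GMm/r:
  G (gravitational constant): m³/(kg·s²)
  M (mass): kg
  m (mass): kg
  r (distance): m  → in the denominator, contributes 1/m
  The minus sign does not affect the units.

Multiplying the contributions: [m³/(kg·s²)] · [kg] · [kg] · [1/m]
Adding exponents of each base unit: kg: 1, m: 2, s: -2
SI base units of gravitational potential energy: kg·m²/s²

Answer: kg·m²/s²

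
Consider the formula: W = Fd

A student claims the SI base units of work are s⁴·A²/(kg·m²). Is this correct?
Units of each symbol in W = Fd:
  F (force): kg·m/s²
  d (displacement): m

Multiplying the contributions: [kg·m/s²] · [m]
Adding exponents of each base unit: kg: 1, m: 2, s: -2
SI base units of work: kg·m²/s²

The claimed units s⁴·A²/(kg·m²) (exponents kg: -1, m: -2, s: 4, A: 2) do not match the derived units kg·m²/s² (exponents kg: 1, m: 2, s: -2), so the claim is incorrect.

Answer: No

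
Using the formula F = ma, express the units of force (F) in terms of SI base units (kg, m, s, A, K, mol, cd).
Units of each symbol in F = ma:
  m (mass): kg
  a (acceleration): m/s²

Multiplying the contributions: [kg] · [m/s²]
Adding exponents of each base unit: kg: 1, m: 1, s: -2
SI base units of force: kg·m/s²

Answer: kg·m/s²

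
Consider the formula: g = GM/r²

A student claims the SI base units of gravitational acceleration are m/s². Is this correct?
Units of each symbol in g = GM/r²:
  G (gravitational constant): m³/(kg·s²)
  M (mass): kg
  r (distance): m  → to the power 2 in the denominator, contributes 1/m²

Multiplying the contributions: [m³/(kg·s²)] · [kg] · [1/m²]
Adding exponents of each base unit: m: 1, s: -2
SI base units of gravitational acceleration: m/s²

The claimed units m/s² match the derived units, so the claim is correct.

Answer: Yes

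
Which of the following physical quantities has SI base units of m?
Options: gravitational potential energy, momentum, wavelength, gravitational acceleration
Checking the SI base units of each option:
  gravitational potential energy (U = -GMm/r): kg·m²/s²  ✗
  momentum (p = mv): kg·m/s  ✗
  wavelength (λ = v/f): m  ✓ matches
  gravitational acceleration (g = GM/r²): m/s²  ✗

Only wavelength has units m.

Answer: wavelength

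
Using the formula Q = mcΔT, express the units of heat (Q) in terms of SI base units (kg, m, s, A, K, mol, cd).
Units of each symbol in Q = mcΔT:
  m (mass): kg
  c (specific heat capacity, in J/(kg·K)): m²/(s²·K)
  ΔT (temperature change): K

Multiplying the contributions: [kg] · [m²/(s²·K)] · [K]
Adding exponents of each base unit: kg: 1, m: 2, s: -2
SI base units of heat: kg·m²/s²

Answer: kg·m²/s²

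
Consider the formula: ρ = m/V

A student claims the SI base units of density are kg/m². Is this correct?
Units of each symbol in ρ = m/V:
  m (mass): kg
  V (volume): m³  → in the denominator, contributes 1/m³

Multiplying the contributions: [kg] · [1/m³]
Adding exponents of each base unit: kg: 1, m: -3
SI base units of density: kg/m³

The claimed units kg/m² (exponents kg: 1, m: -2) do not match the derived units kg/m³ (exponents kg: 1, m: -3), so the claim is incorrect.

Answer: No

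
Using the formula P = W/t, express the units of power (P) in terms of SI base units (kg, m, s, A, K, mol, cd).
Units of each symbol in P = W/t:
  W (work): kg·m²/s²
  t (time): s  → in the denominator, contributes 1/s

Multiplying the contributions: [kg·m²/s²] · [1/s]
Adding exponents of each base unit: kg: 1, m: 2, s: -3
SI base units of power: kg·m²/s³

Answer: kg·m²/s³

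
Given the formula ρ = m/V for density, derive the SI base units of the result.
Units of each symbol in ρ = m/V:
  m (mass): kg
  V (volume): m³  → in the denominator, contributes 1/m³

Multiplying the contributions: [kg] · [1/m³]
Adding exponents of each base unit: kg: 1, m: -3
SI base units of density: kg/m³

Answer: kg/m³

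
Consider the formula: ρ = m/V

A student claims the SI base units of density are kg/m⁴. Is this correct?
Units of each symbol in ρ = m/V:
  m (mass): kg
  V (volume): m³  → in the denominator, contributes 1/m³

Multiplying the contributions: [kg] · [1/m³]
Adding exponents of each base unit: kg: 1, m: -3
SI base units of density: kg/m³

The claimed units kg/m⁴ (exponents kg: 1, m: -4) do not match the derived units kg/m³ (exponents kg: 1, m: -3), so the claim is incorrect.

Answer: No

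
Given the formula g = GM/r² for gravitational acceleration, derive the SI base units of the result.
Units of each symbol in g = GM/r²:
  G (gravitational constant): m³/(kg·s²)
  M (mass): kg
  r (distance): m  → to the power 2 in the denominator, contributes 1/m²

Multiplying the contributions: [m³/(kg·s²)] · [kg] · [1/m²]
Adding exponents of each base unit: m: 1, s: -2
SI base units of gravitational acceleration: m/s²

Answer: m/s²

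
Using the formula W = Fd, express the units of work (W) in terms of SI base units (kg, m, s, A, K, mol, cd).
Units of each symbol in W = Fd:
  F (force): kg·m/s²
  d (displacement): m

Multiplying the contributions: [kg·m/s²] · [m]
Adding exponents of each base unit: kg: 1, m: 2, s: -2
SI base units of work: kg·m²/s²

Answer: kg·m²/s²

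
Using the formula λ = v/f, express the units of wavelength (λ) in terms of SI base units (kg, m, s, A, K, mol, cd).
Units of each symbol in λ = v/f:
  v (wave speed): m/s
  f (frequency): 1/s  → in the denominator, contributes s

Multiplying the contributions: [m/s] · [s]
Adding exponents of each base unit: m: 1
SI base units of wavelength: m

Answer: m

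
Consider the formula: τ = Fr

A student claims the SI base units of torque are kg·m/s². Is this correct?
Units of each symbol in τ = Fr:
  F (force): kg·m/s²
  r (lever arm): m

Multiplying the contributions: [kg·m/s²] · [m]
Adding exponents of each base unit: kg: 1, m: 2, s: -2
SI base units of torque: kg·m²/s²

The claimed units kg·m/s² (exponents kg: 1, m: 1, s: -2) do not match the derived units kg·m²/s² (exponents kg: 1, m: 2, s: -2), so the claim is incorrect.

Answer: No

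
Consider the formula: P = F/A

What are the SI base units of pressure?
Units of each symbol in P = F/A:
  F (force): kg·m/s²
  A (area): m²  → in the denominator, contributes 1/m²

Multiplying the contributions: [kg·m/s²] · [1/m²]
Adding exponents of each base unit: kg: 1, m: -1, s: -2
SI base units of pressure: kg/(m·s²)

Answer: kg/(m·s²)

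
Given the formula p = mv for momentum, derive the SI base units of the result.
Units of each symbol in p = mv:
  m (mass): kg
  v (velocity): m/s

Multiplying the contributions: [kg] · [m/s]
Adding exponents of each base unit: kg: 1, m: 1, s: -1
SI base units of momentum: kg·m/s

Answer: kg·m/s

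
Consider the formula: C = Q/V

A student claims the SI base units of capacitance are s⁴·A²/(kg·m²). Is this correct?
Units of each symbol in C = Q/V:
  Q (charge, in coulombs): s·A
  V (voltage, in volts): kg·m²/(s³·A)  → in the denominator, contributes s³·A/(kg·m²)

Multiplying the contributions: [s·A] · [s³·A/(kg·m²)]
Adding exponents of each base unit: kg: -1, m: -2, s: 4, A: 2
SI base units of capacitance: s⁴·A²/(kg·m²)

The claimed units s⁴·A²/(kg·m²) match the derived units, so the claim is correct.

Answer: Yes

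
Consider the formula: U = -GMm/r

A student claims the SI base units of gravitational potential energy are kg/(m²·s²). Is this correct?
Units of each symbol in U = -GMm/r:
  G (gravitational constant): m³/(kg·s²)
  M (mass): kg
  m (mass): kg
  r (distance): m  → in the denominator, contributes 1/m
  The minus sign does not affect the units.

Multiplying the contributions: [m³/(kg·s²)] · [kg] · [kg] · [1/m]
Adding exponents of each base unit: kg: 1, m: 2, s: -2
SI base units of gravitational potential energy: kg·m²/s²

The claimed units kg/(m²·s²) (exponents kg: 1, m: -2, s: -2) do not match the derived units kg·m²/s² (exponents kg: 1, m: 2, s: -2), so the claim is incorrect.

Answer: No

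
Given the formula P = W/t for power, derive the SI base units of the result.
Units of each symbol in P = W/t:
  W (work): kg·m²/s²
  t (time): s  → in the denominator, contributes 1/s

Multiplying the contributions: [kg·m²/s²] · [1/s]
Adding exponents of each base unit: kg: 1, m: 2, s: -3
SI base units of power: kg·m²/s³

Answer: kg·m²/s³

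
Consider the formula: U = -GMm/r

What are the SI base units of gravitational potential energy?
Units of each symbol in U = -GMm/r:
  G (gravitational constant): m³/(kg·s²)
  M (mass): kg
  m (mass): kg
  r (distance): m  → in the denominator, contributes 1/m
  The minus sign does not affect the units.

Multiplying the contributions: [m³/(kg·s²)] · [kg] · [kg] · [1/m]
Adding exponents of each base unit: kg: 1, m: 2, s: -2
SI base units of gravitational potential energy: kg·m²/s²

Answer: kg·m²/s²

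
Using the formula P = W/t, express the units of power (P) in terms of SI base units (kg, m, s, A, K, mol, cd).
Units of each symbol in P = W/t:
  W (work): kg·m²/s²
  t (time): s  → in the denominator, contributes 1/s

Multiplying the contributions: [kg·m²/s²] · [1/s]
Adding exponents of each base unit: kg: 1, m: 2, s: -3
SI base units of power: kg·m²/s³

Answer: kg·m²/s³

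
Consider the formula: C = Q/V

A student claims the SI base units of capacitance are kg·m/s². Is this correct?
Units of each symbol in C = Q/V:
  Q (charge, in coulombs): s·A
  V (voltage, in volts): kg·m²/(s³·A)  → in the denominator, contributes s³·A/(kg·m²)

Multiplying the contributions: [s·A] · [s³·A/(kg·m²)]
Adding exponents of each base unit: kg: -1, m: -2, s: 4, A: 2
SI base units of capacitance: s⁴·A²/(kg·m²)

The claimed units kg·m/s² (exponents kg: 1, m: 1, s: -2) do not match the derived units s⁴·A²/(kg·m²) (exponents kg: -1, m: -2, s: 4, A: 2), so the claim is incorrect.

Answer: No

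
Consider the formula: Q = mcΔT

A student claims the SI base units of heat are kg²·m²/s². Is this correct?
Units of each symbol in Q = mcΔT:
  m (mass): kg
  c (specific heat capacity, in J/(kg·K)): m²/(s²·K)
  ΔT (temperature change): K

Multiplying the contributions: [kg] · [m²/(s²·K)] · [K]
Adding exponents of each base unit: kg: 1, m: 2, s: -2
SI base units of heat: kg·m²/s²

The claimed units kg²·m²/s² (exponents kg: 2, m: 2, s: -2) do not match the derived units kg·m²/s² (exponents kg: 1, m: 2, s: -2), so the claim is incorrect.

Answer: No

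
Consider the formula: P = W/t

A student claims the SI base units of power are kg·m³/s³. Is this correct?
Units of each symbol in P = W/t:
  W (work): kg·m²/s²
  t (time): s  → in the denominator, contributes 1/s

Multiplying the contributions: [kg·m²/s²] · [1/s]
Adding exponents of each base unit: kg: 1, m: 2, s: -3
SI base units of power: kg·m²/s³

The claimed units kg·m³/s³ (exponents kg: 1, m: 3, s: -3) do not match the derived units kg·m²/s³ (exponents kg: 1, m: 2, s: -3), so the claim is incorrect.

Answer: No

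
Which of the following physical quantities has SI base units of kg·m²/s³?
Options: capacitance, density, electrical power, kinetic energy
Checking the SI base units of each option:
  capacitance (C = Q/V): s⁴·A²/(kg·m²)  ✗
  density (ρ = m/V): kg/m³  ✗
  electrical power (P = IV): kg·m²/s³  ✓ matches
  kinetic energy (E = ½mv²): kg·m²/s²  ✗

Only electrical power has units kg·m²/s³.

Answer: electrical power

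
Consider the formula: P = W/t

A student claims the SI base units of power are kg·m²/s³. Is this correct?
Units of each symbol in P = W/t:
  W (work): kg·m²/s²
  t (time): s  → in the denominator, contributes 1/s

Multiplying the contributions: [kg·m²/s²] · [1/s]
Adding exponents of each base unit: kg: 1, m: 2, s: -3
SI base units of power: kg·m²/s³

The claimed units kg·m²/s³ match the derived units, so the claim is correct.

Answer: Yes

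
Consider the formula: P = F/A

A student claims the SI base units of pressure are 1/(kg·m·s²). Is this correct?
Units of each symbol in P = F/A:
  F (force): kg·m/s²
  A (area): m²  → in the denominator, contributes 1/m²

Multiplying the contributions: [kg·m/s²] · [1/m²]
Adding exponents of each base unit: kg: 1, m: -1, s: -2
SI base units of pressure: kg/(m·s²)

The claimed units 1/(kg·m·s²) (exponents kg: -1, m: -1, s: -2) do not match the derived units kg/(m·s²) (exponents kg: 1, m: -1, s: -2), so the claim is incorrect.

Answer: No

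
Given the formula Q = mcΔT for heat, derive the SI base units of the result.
Units of each symbol in Q = mcΔT:
  m (mass): kg
  c (specific heat capacity, in J/(kg·K)): m²/(s²·K)
  ΔT (temperature change): K

Multiplying the contributions: [kg] · [m²/(s²·K)] · [K]
Adding exponents of each base unit: kg: 1, m: 2, s: -2
SI base units of heat: kg·m²/s²

Answer: kg·m²/s²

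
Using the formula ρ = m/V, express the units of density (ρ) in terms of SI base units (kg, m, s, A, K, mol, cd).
Units of each symbol in ρ = m/V:
  m (mass): kg
  V (volume): m³  → in the denominator, contributes 1/m³

Multiplying the contributions: [kg] · [1/m³]
Adding exponents of each base unit: kg: 1, m: -3
SI base units of density: kg/m³

Answer: kg/m³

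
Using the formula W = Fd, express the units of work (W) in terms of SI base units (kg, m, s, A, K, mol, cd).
Units of each symbol in W = Fd:
  F (force): kg·m/s²
  d (displacement): m

Multiplying the contributions: [kg·m/s²] · [m]
Adding exponents of each base unit: kg: 1, m: 2, s: -2
SI base units of work: kg·m²/s²

Answer: kg·m²/s²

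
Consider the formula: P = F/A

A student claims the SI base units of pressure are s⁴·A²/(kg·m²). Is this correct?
Units of each symbol in P = F/A:
  F (force): kg·m/s²
  A (area): m²  → in the denominator, contributes 1/m²

Multiplying the contributions: [kg·m/s²] · [1/m²]
Adding exponents of each base unit: kg: 1, m: -1, s: -2
SI base units of pressure: kg/(m·s²)

The claimed units s⁴·A²/(kg·m²) (exponents kg: -1, m: -2, s: 4, A: 2) do not match the derived units kg/(m·s²) (exponents kg: 1, m: -1, s: -2), so the claim is incorrect.

Answer: No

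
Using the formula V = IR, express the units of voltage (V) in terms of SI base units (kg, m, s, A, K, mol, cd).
Units of each symbol in V = IR:
  I (current): A
  R (resistance, in ohms): kg·m²/(s³·A²)

Multiplying the contributions: [A] · [kg·m²/(s³·A²)]
Adding exponents of each base unit: kg: 1, m: 2, s: -3, A: -1
SI base units of voltage: kg·m²/(s³·A)

Answer: kg·m²/(s³·A)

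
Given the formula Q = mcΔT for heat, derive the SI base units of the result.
Units of each symbol in Q = mcΔT:
  m (mass): kg
  c (specific heat capacity, in J/(kg·K)): m²/(s²·K)
  ΔT (temperature change): K

Multiplying the contributions: [kg] · [m²/(s²·K)] · [K]
Adding exponents of each base unit: kg: 1, m: 2, s: -2
SI base units of heat: kg·m²/s²

Answer: kg·m²/s²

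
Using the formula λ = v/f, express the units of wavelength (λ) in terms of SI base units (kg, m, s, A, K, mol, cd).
Units of each symbol in λ = v/f:
  v (wave speed): m/s
  f (frequency): 1/s  → in the denominator, contributes s

Multiplying the contributions: [m/s] · [s]
Adding exponents of each base unit: m: 1
SI base units of wavelength: m

Answer: m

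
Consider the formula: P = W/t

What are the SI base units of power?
Units of each symbol in P = W/t:
  W (work): kg·m²/s²
  t (time): s  → in the denominator, contributes 1/s

Multiplying the contributions: [kg·m²/s²] · [1/s]
Adding exponents of each base unit: kg: 1, m: 2, s: -3
SI base units of power: kg·m²/s³

Answer: kg·m²/s³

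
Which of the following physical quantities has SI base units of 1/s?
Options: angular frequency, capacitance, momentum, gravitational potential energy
Checking the SI base units of each option:
  angular frequency (ω = 2πf): 1/s  ✓ matches
  capacitance (C = Q/V): s⁴·A²/(kg·m²)  ✗
  momentum (p = mv): kg·m/s  ✗
  gravitational potential energy (U = -GMm/r): kg·m²/s²  ✗

Only angular frequency has units 1/s.

Answer: angular frequency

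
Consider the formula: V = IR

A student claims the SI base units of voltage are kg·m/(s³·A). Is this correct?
Units of each symbol in V = IR:
  I (current): A
  R (resistance, in ohms): kg·m²/(s³·A²)

Multiplying the contributions: [A] · [kg·m²/(s³·A²)]
Adding exponents of each base unit: kg: 1, m: 2, s: -3, A: -1
SI base units of voltage: kg·m²/(s³·A)

The claimed units kg·m/(s³·A) (exponents kg: 1, m: 1, s: -3, A: -1) do not match the derived units kg·m²/(s³·A) (exponents kg: 1, m: 2, s: -3, A: -1), so the claim is incorrect.

Answer: No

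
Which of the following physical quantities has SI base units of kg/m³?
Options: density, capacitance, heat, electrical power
Checking the SI base units of each option:
  density (ρ = m/V): kg/m³  ✓ matches
  capacitance (C = Q/V): s⁴·A²/(kg·m²)  ✗
  heat (Q = mcΔT): kg·m²/s²  ✗
  electrical power (P = IV): kg·m²/s³  ✗

Only density has units kg/m³.

Answer: density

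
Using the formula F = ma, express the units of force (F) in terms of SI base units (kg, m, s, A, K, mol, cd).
Units of each symbol in F = ma:
  m (mass): kg
  a (acceleration): m/s²

Multiplying the contributions: [kg] · [m/s²]
Adding exponents of each base unit: kg: 1, m: 1, s: -2
SI base units of force: kg·m/s²

Answer: kg·m/s²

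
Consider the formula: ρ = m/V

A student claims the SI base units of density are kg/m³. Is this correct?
Units of each symbol in ρ = m/V:
  m (mass): kg
  V (volume): m³  → in the denominator, contributes 1/m³

Multiplying the contributions: [kg] · [1/m³]
Adding exponents of each base unit: kg: 1, m: -3
SI base units of density: kg/m³

The claimed units kg/m³ match the derived units, so the claim is correct.

Answer: Yes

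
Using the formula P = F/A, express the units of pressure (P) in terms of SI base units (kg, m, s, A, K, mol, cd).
Units of each symbol in P = F/A:
  F (force): kg·m/s²
  A (area): m²  → in the denominator, contributes 1/m²

Multiplying the contributions: [kg·m/s²] · [1/m²]
Adding exponents of each base unit: kg: 1, m: -1, s: -2
SI base units of pressure: kg/(m·s²)

Answer: kg/(m·s²)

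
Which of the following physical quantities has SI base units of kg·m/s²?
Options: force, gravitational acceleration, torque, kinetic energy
Checking the SI base units of each option:
  force (F = ma): kg·m/s²  ✓ matches
  gravitational acceleration (g = GM/r²): m/s²  ✗
  torque (τ = Fr): kg·m²/s²  ✗
  kinetic energy (E = ½mv²): kg·m²/s²  ✗

Only force has units kg·m/s².

Answer: force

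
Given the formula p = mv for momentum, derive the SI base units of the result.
Units of each symbol in p = mv:
  m (mass): kg
  v (velocity): m/s

Multiplying the contributions: [kg] · [m/s]
Adding exponents of each base unit: kg: 1, m: 1, s: -1
SI base units of momentum: kg·m/s

Answer: kg·m/s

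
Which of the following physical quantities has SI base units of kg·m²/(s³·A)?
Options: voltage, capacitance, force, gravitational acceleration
Checking the SI base units of each option:
  voltage (V = IR): kg·m²/(s³·A)  ✓ matches
  capacitance (C = Q/V): s⁴·A²/(kg·m²)  ✗
  force (F = ma): kg·m/s²  ✗
  gravitational acceleration (g = GM/r²): m/s²  ✗

Only voltage has units kg·m²/(s³·A).

Answer: voltage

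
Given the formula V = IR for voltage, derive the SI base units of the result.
Units of each symbol in V = IR:
  I (current): A
  R (resistance, in ohms): kg·m²/(s³·A²)

Multiplying the contributions: [A] · [kg·m²/(s³·A²)]
Adding exponents of each base unit: kg: 1, m: 2, s: -3, A: -1
SI base units of voltage: kg·m²/(s³·A)

Answer: kg·m²/(s³·A)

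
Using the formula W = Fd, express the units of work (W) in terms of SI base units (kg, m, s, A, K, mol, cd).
Units of each symbol in W = Fd:
  F (force): kg·m/s²
  d (displacement): m

Multiplying the contributions: [kg·m/s²] · [m]
Adding exponents of each base unit: kg: 1, m: 2, s: -2
SI base units of work: kg·m²/s²

Answer: kg·m²/s²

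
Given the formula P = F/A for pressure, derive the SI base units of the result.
Units of each symbol in P = F/A:
  F (force): kg·m/s²
  A (area): m²  → in the denominator, contributes 1/m²

Multiplying the contributions: [kg·m/s²] · [1/m²]
Adding exponents of each base unit: kg: 1, m: -1, s: -2
SI base units of pressure: kg/(m·s²)

Answer: kg/(m·s²)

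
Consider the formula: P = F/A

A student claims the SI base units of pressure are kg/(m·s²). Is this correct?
Units of each symbol in P = F/A:
  F (force): kg·m/s²
  A (area): m²  → in the denominator, contributes 1/m²

Multiplying the contributions: [kg·m/s²] · [1/m²]
Adding exponents of each base unit: kg: 1, m: -1, s: -2
SI base units of pressure: kg/(m·s²)

The claimed units kg/(m·s²) match the derived units, so the claim is correct.

Answer: Yes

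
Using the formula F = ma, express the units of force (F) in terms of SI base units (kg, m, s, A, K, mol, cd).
Units of each symbol in F = ma:
  m (mass): kg
  a (acceleration): m/s²

Multiplying the contributions: [kg] · [m/s²]
Adding exponents of each base unit: kg: 1, m: 1, s: -2
SI base units of force: kg·m/s²

Answer: kg·m/s²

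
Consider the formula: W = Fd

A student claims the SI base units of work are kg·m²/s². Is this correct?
Units of each symbol in W = Fd:
  F (force): kg·m/s²
  d (displacement): m

Multiplying the contributions: [kg·m/s²] · [m]
Adding exponents of each base unit: kg: 1, m: 2, s: -2
SI base units of work: kg·m²/s²

The claimed units kg·m²/s² match the derived units, so the claim is correct.

Answer: Yes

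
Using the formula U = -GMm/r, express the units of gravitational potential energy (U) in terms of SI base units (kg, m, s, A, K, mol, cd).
Units of each symbol in U = -GMm/r:
  G (gravitational constant): m³/(kg·s²)
  M (mass): kg
  m (mass): kg
  r (distance): m  → in the denominator, contributes 1/m
  The minus sign does not affect the units.

Multiplying the contributions: [m³/(kg·s²)] · [kg] · [kg] · [1/m]
Adding exponents of each base unit: kg: 1, m: 2, s: -2
SI base units of gravitational potential energy: kg·m²/s²

Answer: kg·m²/s²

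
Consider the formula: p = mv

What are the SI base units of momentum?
Units of each symbol in p = mv:
  m (mass): kg
  v (velocity): m/s

Multiplying the contributions: [kg] · [m/s]
Adding exponents of each base unit: kg: 1, m: 1, s: -1
SI base units of momentum: kg·m/s

Answer: kg·m/s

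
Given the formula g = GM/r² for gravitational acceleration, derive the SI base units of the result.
Units of each symbol in g = GM/r²:
  G (gravitational constant): m³/(kg·s²)
  M (mass): kg
  r (distance): m  → to the power 2 in the denominator, contributes 1/m²

Multiplying the contributions: [m³/(kg·s²)] · [kg] · [1/m²]
Adding exponents of each base unit: m: 1, s: -2
SI base units of gravitational acceleration: m/s²

Answer: m/s²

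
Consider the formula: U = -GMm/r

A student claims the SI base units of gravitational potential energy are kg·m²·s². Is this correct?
Units of each symbol in U = -GMm/r:
  G (gravitational constant): m³/(kg·s²)
  M (mass): kg
  m (mass): kg
  r (distance): m  → in the denominator, contributes 1/m
  The minus sign does not affect the units.

Multiplying the contributions: [m³/(kg·s²)] · [kg] · [kg] · [1/m]
Adding exponents of each base unit: kg: 1, m: 2, s: -2
SI base units of gravitational potential energy: kg·m²/s²

The claimed units kg·m²·s² (exponents kg: 1, m: 2, s: 2) do not match the derived units kg·m²/s² (exponents kg: 1, m: 2, s: -2), so the claim is incorrect.

Answer: No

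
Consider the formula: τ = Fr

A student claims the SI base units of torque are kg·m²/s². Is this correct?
Units of each symbol in τ = Fr:
  F (force): kg·m/s²
  r (lever arm): m

Multiplying the contributions: [kg·m/s²] · [m]
Adding exponents of each base unit: kg: 1, m: 2, s: -2
SI base units of torque: kg·m²/s²

The claimed units kg·m²/s² match the derived units, so the claim is correct.

Answer: Yes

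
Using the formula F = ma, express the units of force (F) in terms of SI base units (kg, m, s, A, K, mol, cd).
Units of each symbol in F = ma:
  m (mass): kg
  a (acceleration): m/s²

Multiplying the contributions: [kg] · [m/s²]
Adding exponents of each base unit: kg: 1, m: 1, s: -2
SI base units of force: kg·m/s²

Answer: kg·m/s²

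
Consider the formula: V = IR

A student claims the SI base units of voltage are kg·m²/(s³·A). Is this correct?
Units of each symbol in V = IR:
  I (current): A
  R (resistance, in ohms): kg·m²/(s³·A²)

Multiplying the contributions: [A] · [kg·m²/(s³·A²)]
Adding exponents of each base unit: kg: 1, m: 2, s: -3, A: -1
SI base units of voltage: kg·m²/(s³·A)

The claimed units kg·m²/(s³·A) match the derived units, so the claim is correct.

Answer: Yes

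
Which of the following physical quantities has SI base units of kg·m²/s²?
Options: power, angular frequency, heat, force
Checking the SI base units of each option:
  power (P = W/t): kg·m²/s³  ✗
  angular frequency (ω = 2πf): 1/s  ✗
  heat (Q = mcΔT): kg·m²/s²  ✓ matches
  force (F = ma): kg·m/s²  ✗

Only heat has units kg·m²/s².

Answer: heat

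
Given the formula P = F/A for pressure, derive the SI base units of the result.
Units of each symbol in P = F/A:
  F (force): kg·m/s²
  A (area): m²  → in the denominator, contributes 1/m²

Multiplying the contributions: [kg·m/s²] · [1/m²]
Adding exponents of each base unit: kg: 1, m: -1, s: -2
SI base units of pressure: kg/(m·s²)

Answer: kg/(m·s²)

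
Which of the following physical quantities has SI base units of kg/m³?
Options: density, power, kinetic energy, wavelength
Checking the SI base units of each option:
  density (ρ = m/V): kg/m³  ✓ matches
  power (P = W/t): kg·m²/s³  ✗
  kinetic energy (E = ½mv²): kg·m²/s²  ✗
  wavelength (λ = v/f): m  ✗

Only density has units kg/m³.

Answer: density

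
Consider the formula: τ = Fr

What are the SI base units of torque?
Units of each symbol in τ = Fr:
  F (force): kg·m/s²
  r (lever arm): m

Multiplying the contributions: [kg·m/s²] · [m]
Adding exponents of each base unit: kg: 1, m: 2, s: -2
SI base units of torque: kg·m²/s²

Answer: kg·m²/s²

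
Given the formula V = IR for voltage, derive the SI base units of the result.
Units of each symbol in V = IR:
  I (current): A
  R (resistance, in ohms): kg·m²/(s³·A²)

Multiplying the contributions: [A] · [kg·m²/(s³·A²)]
Adding exponents of each base unit: kg: 1, m: 2, s: -3, A: -1
SI base units of voltage: kg·m²/(s³·A)

Answer: kg·m²/(s³·A)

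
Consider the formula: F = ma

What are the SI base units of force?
Units of each symbol in F = ma:
  m (mass): kg
  a (acceleration): m/s²

Multiplying the contributions: [kg] · [m/s²]
Adding exponents of each base unit: kg: 1, m: 1, s: -2
SI base units of force: kg·m/s²

Answer: kg·m/s²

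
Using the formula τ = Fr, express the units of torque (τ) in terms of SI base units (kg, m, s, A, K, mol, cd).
Units of each symbol in τ = Fr:
  F (force): kg·m/s²
  r (lever arm): m

Multiplying the contributions: [kg·m/s²] · [m]
Adding exponents of each base unit: kg: 1, m: 2, s: -2
SI base units of torque: kg·m²/s²

Answer: kg·m²/s²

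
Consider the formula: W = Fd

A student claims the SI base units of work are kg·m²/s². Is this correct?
Units of each symbol in W = Fd:
  F (force): kg·m/s²
  d (displacement): m

Multiplying the contributions: [kg·m/s²] · [m]
Adding exponents of each base unit: kg: 1, m: 2, s: -2
SI base units of work: kg·m²/s²

The claimed units kg·m²/s² match the derived units, so the claim is correct.

Answer: Yes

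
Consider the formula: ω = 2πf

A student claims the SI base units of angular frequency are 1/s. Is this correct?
Units of each symbol in ω = 2πf:
  f (frequency): 1/s
  The factor 2π is dimensionless.

Multiplying the contributions: [1/s]
Adding exponents of each base unit: s: -1
SI base units of angular frequency: 1/s

The claimed units 1/s match the derived units, so the claim is correct.

Answer: Yes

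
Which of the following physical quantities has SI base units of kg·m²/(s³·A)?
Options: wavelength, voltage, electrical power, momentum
Checking the SI base units of each option:
  wavelength (λ = v/f): m  ✗
  voltage (V = IR): kg·m²/(s³·A)  ✓ matches
  electrical power (P = IV): kg·m²/s³  ✗
  momentum (p = mv): kg·m/s  ✗

Only voltage has units kg·m²/(s³·A).

Answer: voltage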